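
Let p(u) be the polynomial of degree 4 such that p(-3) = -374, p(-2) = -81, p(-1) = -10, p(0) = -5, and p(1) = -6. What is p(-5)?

Using the Lagrange interpolation formula with nodes -3, -2, -1, 0, 1:
  L_0(u) = (u + 2)(u + 1)u(u - 1) / 24
  L_1(u) = (u + 3)(u + 1)u(u - 1) / -6
  L_2(u) = (u + 3)(u + 2)u(u - 1) / 4
  L_3(u) = (u + 3)(u + 2)(u + 1)(u - 1) / -6
  L_4(u) = (u + 3)(u + 2)(u + 1)u / 24
Then p(u) = -374·L_0(u) - 81·L_1(u) - 10·L_2(u) - 5·L_3(u) - 6·L_4(u).
Expanding and collecting terms gives p(u) = -4u^4 + 2u^3 + u^2 - 5.
Evaluating at u = -5: p(-5) = -2730.

-2730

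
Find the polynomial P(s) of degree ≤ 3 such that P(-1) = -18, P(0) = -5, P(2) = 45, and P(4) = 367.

P(s) = 6s^3 - 2s^2 + 5s - 5

Using the Lagrange interpolation formula with nodes -1, 0, 2, 4:
  L_0(s) = s(s - 2)(s - 4) / -15
  L_1(s) = (s + 1)(s - 2)(s - 4) / 8
  L_2(s) = (s + 1)s(s - 4) / -12
  L_3(s) = (s + 1)s(s - 2) / 40
Then P(s) = -18·L_0(s) - 5·L_1(s) + 45·L_2(s) + 367·L_3(s).
Expanding and collecting terms gives P(s) = 6s^3 - 2s^2 + 5s - 5.
Check: P(-1) = -18. ✓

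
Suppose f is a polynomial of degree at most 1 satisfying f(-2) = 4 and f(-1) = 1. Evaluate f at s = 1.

Using the Lagrange interpolation formula with nodes -2, -1:
  L_0(s) = (s + 1) / -1
  L_1(s) = (s + 2) / 1
Then f(s) = 4·L_0(s) + 1·L_1(s).
Expanding and collecting terms gives f(s) = -3s - 2.
Evaluating at s = 1: f(1) = -5.

-5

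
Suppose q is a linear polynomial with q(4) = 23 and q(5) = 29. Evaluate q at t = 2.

Write q(t) = at + b. Substituting each data point gives a linear system:
  4a + b = 23
  5a + b = 29
Solving the system yields a = 6, b = -1.
So q(t) = 6t - 1.
Then q(2) = 11.

11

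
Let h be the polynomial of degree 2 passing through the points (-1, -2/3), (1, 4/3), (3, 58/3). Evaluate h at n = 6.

Write h(n) = an^2 + bn + c. Substituting each data point gives a linear system:
  a - b + c = -2/3
  a + b + c = 4/3
  9a + 3b + c = 58/3
Solving the system yields a = 2, b = 1, c = -5/3.
So h(n) = 2n^2 + n - 5/3.
Then h(6) = 229/3.

229/3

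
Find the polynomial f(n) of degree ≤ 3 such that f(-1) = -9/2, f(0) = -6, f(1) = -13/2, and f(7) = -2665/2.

f(n) = -4n^3 + (1/2)n^2 + 3n - 6

Write f(n) = an^3 + bn^2 + cn + d. Substituting each data point gives a linear system:
  -a + b - c + d = -9/2
  d = -6
  a + b + c + d = -13/2
  343a + 49b + 7c + d = -2665/2
Solving the system yields a = -4, b = 1/2, c = 3, d = -6.
So f(n) = -4n^3 + (1/2)n^2 + 3n - 6.
Check: f(0) = -6. ✓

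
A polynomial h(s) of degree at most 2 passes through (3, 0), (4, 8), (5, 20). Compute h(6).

36

Write h(s) = as^2 + bs + c. Substituting each data point gives a linear system:
  9a + 3b + c = 0
  16a + 4b + c = 8
  25a + 5b + c = 20
Solving the system yields a = 2, b = -6, c = 0.
So h(s) = 2s² - 6s.
Then h(6) = 36.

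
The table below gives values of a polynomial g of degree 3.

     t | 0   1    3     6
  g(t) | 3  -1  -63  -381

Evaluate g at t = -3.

-21

Using the Lagrange interpolation formula with nodes 0, 1, 3, 6:
  L_0(t) = (t - 1)(t - 3)(t - 6) / -18
  L_1(t) = t(t - 3)(t - 6) / 10
  L_2(t) = t(t - 1)(t - 6) / -18
  L_3(t) = t(t - 1)(t - 3) / 90
Then g(t) = 3·L_0(t) - 1·L_1(t) - 63·L_2(t) - 381·L_3(t).
Expanding and collecting terms gives g(t) = -t^3 - 5t^2 + 2t + 3.
Evaluating at t = -3: g(-3) = -21.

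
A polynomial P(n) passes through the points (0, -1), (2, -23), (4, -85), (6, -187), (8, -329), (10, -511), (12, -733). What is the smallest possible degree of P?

Forward differences of the values at n = 0, 2, 4, 6, 8, 10, 12:
  P  : -1  -23  -85  -187  -329  -511  -733
  Δ  : -22  -62  -102  -142  -182  -222
  Δ^2: -40  -40  -40  -40  -40
  Δ^3: 0  0  0  0
  Δ^4: 0  0  0
  Δ^5: 0  0
  Δ^6: 0
The second differences are constant (-40) and nonzero, while all higher differences vanish, so the minimal degree is 2.

2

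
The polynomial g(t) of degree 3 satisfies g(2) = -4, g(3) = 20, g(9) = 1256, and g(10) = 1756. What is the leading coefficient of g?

Write g(t) = at^3 + bt^2 + ct + d. Substituting each data point gives a linear system:
  8a + 4b + 2c + d = -4
  27a + 9b + 3c + d = 20
  729a + 81b + 9c + d = 1256
  1000a + 100b + 10c + d = 1756
Solving the system yields a = 2, b = -2, c = -4, d = -4.
So g(t) = 2t^3 - 2t^2 - 4t - 4.
The leading coefficient is 2.

2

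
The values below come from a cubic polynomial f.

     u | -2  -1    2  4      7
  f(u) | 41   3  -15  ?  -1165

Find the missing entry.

The 4 known points determine the degree-3 polynomial uniquely.
Write f(u) = au^3 + bu^2 + cu + d. Substituting each data point gives a linear system:
  -8a + 4b - 2c + d = 41
  -a + b - c + d = 3
  8a + 4b + 2c + d = -15
  343a + 49b + 7c + d = -1165
Solving the system yields a = -4, b = 4, c = 2, d = -3.
So f(u) = -4u^3 + 4u^2 + 2u - 3.
Then f(4) = -187.

-187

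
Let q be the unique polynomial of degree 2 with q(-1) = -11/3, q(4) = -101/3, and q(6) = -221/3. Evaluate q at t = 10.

-605/3

Write q(t) = at^2 + bt + c. Substituting each data point gives a linear system:
  a - b + c = -11/3
  16a + 4b + c = -101/3
  36a + 6b + c = -221/3
Solving the system yields a = -2, b = 0, c = -5/3.
So q(t) = -2t^2 - 5/3.
Then q(10) = -605/3.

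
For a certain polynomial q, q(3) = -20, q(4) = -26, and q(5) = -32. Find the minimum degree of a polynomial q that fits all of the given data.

1

Forward differences of the values at s = 3, 4, 5:
  q  : -20  -26  -32
  Δ  : -6  -6
  Δ^2: 0
The first differences are constant (-6) and nonzero, while all higher differences vanish, so the minimal degree is 1.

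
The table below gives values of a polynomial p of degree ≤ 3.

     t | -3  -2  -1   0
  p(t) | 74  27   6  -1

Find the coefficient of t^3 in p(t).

Write p(t) = at^3 + bt^2 + ct + d. Substituting each data point gives a linear system:
  -27a + 9b - 3c + d = 74
  -8a + 4b - 2c + d = 27
  -a + b - c + d = 6
  d = -1
Solving the system yields a = -2, b = 1, c = -4, d = -1.
So p(t) = -2t³ + t² - 4t - 1.
The leading coefficient is -2.

-2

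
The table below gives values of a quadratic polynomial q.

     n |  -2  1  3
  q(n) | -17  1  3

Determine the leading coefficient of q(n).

-1

Write q(n) = an^2 + bn + c. Substituting each data point gives a linear system:
  4a - 2b + c = -17
  a + b + c = 1
  9a + 3b + c = 3
Solving the system yields a = -1, b = 5, c = -3.
So q(n) = -n^2 + 5n - 3.
The leading coefficient is -1.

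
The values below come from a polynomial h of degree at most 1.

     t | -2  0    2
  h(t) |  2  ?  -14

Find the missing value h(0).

-6

On equispaced nodes a degree-1 polynomial has vanishing second forward difference, so
  h(-2) - 2·h(0) + h(2) = 0.
Substituting the known values and solving for h(0):
  -2·h(0) = 12
  h(0) = -6.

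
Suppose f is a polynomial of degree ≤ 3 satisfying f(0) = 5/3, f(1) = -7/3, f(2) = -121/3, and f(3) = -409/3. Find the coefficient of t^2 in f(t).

Write f(t) = at^3 + bt^2 + ct + d. Substituting each data point gives a linear system:
  d = 5/3
  a + b + c + d = -7/3
  8a + 4b + 2c + d = -121/3
  27a + 9b + 3c + d = -409/3
Solving the system yields a = -4, b = -5, c = 5, d = 5/3.
So f(t) = -4t^3 - 5t^2 + 5t + 5/3.
The coefficient of t^2 is -5.

-5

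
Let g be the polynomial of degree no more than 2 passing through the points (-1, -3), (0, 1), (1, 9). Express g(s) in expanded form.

g(s) = 2s^2 + 6s + 1

Using the Lagrange interpolation formula with nodes -1, 0, 1:
  L_0(s) = s(s - 1) / 2
  L_1(s) = (s + 1)(s - 1) / -1
  L_2(s) = (s + 1)s / 2
Then g(s) = -3·L_0(s) + 1·L_1(s) + 9·L_2(s).
Expanding and collecting terms gives g(s) = 2s² + 6s + 1.
Check: g(1) = 9. ✓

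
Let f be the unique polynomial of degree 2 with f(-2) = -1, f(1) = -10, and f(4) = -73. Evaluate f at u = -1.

Using the Lagrange interpolation formula with nodes -2, 1, 4:
  L_0(u) = (u - 1)(u - 4) / 18
  L_1(u) = (u + 2)(u - 4) / -9
  L_2(u) = (u + 2)(u - 1) / 18
Then f(u) = -1·L_0(u) - 10·L_1(u) - 73·L_2(u).
Expanding and collecting terms gives f(u) = -3u² - 6u - 1.
Evaluating at u = -1: f(-1) = 2.

2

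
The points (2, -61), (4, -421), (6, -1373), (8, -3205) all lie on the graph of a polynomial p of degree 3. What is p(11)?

Write p(t) = at^3 + bt^2 + ct + d. Substituting each data point gives a linear system:
  8a + 4b + 2c + d = -61
  64a + 16b + 4c + d = -421
  216a + 36b + 6c + d = -1373
  512a + 64b + 8c + d = -3205
Solving the system yields a = -6, b = -2, c = 0, d = -5.
So p(t) = -6t^3 - 2t^2 - 5.
Then p(11) = -8233.

-8233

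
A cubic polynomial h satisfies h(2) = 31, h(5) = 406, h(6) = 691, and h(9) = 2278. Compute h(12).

5341

Write h(x) = ax^3 + bx^2 + cx + d. Substituting each data point gives a linear system:
  8a + 4b + 2c + d = 31
  125a + 25b + 5c + d = 406
  216a + 36b + 6c + d = 691
  729a + 81b + 9c + d = 2278
Solving the system yields a = 3, b = 1, c = 1, d = 1.
So h(x) = 3x^3 + x^2 + x + 1.
Then h(12) = 5341.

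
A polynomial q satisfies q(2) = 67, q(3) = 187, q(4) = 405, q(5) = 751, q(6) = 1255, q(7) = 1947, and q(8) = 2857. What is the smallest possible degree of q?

Forward differences of the values at t = 2, 3, 4, 5, 6, 7, 8:
  q  : 67  187  405  751  1255  1947  2857
  Δ  : 120  218  346  504  692  910
  Δ^2: 98  128  158  188  218
  Δ^3: 30  30  30  30
  Δ^4: 0  0  0
  Δ^5: 0  0
  Δ^6: 0
The third differences are constant (30) and nonzero, while all higher differences vanish, so the minimal degree is 3.

3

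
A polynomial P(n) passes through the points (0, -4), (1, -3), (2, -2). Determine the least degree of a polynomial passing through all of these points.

1

Forward differences of the values at n = 0, 1, 2:
  P  : -4  -3  -2
  Δ  : 1  1
  Δ^2: 0
The first differences are constant (1) and nonzero, while all higher differences vanish, so the minimal degree is 1.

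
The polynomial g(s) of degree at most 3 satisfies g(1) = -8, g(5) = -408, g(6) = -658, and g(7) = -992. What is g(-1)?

0

Using the Lagrange interpolation formula with nodes 1, 5, 6, 7:
  L_0(s) = (s - 5)(s - 6)(s - 7) / -120
  L_1(s) = (s - 1)(s - 6)(s - 7) / 8
  L_2(s) = (s - 1)(s - 5)(s - 7) / -5
  L_3(s) = (s - 1)(s - 5)(s - 6) / 12
Then g(s) = -8·L_0(s) - 408·L_1(s) - 658·L_2(s) - 992·L_3(s).
Expanding and collecting terms gives g(s) = -2s³ - 6s² - 2s + 2.
Evaluating at s = -1: g(-1) = 0.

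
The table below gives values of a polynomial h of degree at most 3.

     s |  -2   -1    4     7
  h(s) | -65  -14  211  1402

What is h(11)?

5902

Write h(s) = as^3 + bs^2 + cs + d. Substituting each data point gives a linear system:
  -8a + 4b - 2c + d = -65
  -a + b - c + d = -14
  64a + 16b + 4c + d = 211
  343a + 49b + 7c + d = 1402
Solving the system yields a = 5, b = -6, c = -2, d = -5.
So h(s) = 5s³ - 6s² - 2s - 5.
Then h(11) = 5902.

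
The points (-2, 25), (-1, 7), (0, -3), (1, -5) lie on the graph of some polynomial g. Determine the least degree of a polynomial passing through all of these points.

2

Divided differences on the nodes -2, -1, 0, 1:
  order 0: 25  7  -3  -5
  order 1: -18  -10  -2
  order 2: 4  4
  order 3: 0
The order-2 divided differences are all 4 (nonzero) and every higher order vanishes, so the data lies on a polynomial of degree exactly 2.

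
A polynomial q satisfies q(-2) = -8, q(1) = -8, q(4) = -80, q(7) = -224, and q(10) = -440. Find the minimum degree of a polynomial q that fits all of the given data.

Forward differences of the values at t = -2, 1, 4, 7, 10:
  q  : -8  -8  -80  -224  -440
  Δ  : 0  -72  -144  -216
  Δ^2: -72  -72  -72
  Δ^3: 0  0
  Δ^4: 0
The second differences are constant (-72) and nonzero, while all higher differences vanish, so the minimal degree is 2.

2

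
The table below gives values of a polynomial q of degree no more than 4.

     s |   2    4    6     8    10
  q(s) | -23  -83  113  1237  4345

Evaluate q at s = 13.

15982

Write q(s) = as^4 + bs^3 + cs^2 + ds + e. Substituting each data point gives a linear system:
  16a + 8b + 4c + 2d + e = -23
  256a + 64b + 16c + 4d + e = -83
  1296a + 216b + 36c + 6d + e = 113
  4096a + 512b + 64c + 8d + e = 1237
  10000a + 1000b + 100c + 10d + e = 4345
Solving the system yields a = 1, b = -6, c = 4, d = -6, e = 5.
So q(s) = s⁴ - 6s³ + 4s² - 6s + 5.
Then q(13) = 15982.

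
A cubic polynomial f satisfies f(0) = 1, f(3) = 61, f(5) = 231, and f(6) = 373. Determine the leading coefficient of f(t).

Write f(t) = at^3 + bt^2 + ct + d. Substituting each data point gives a linear system:
  d = 1
  27a + 9b + 3c + d = 61
  125a + 25b + 5c + d = 231
  216a + 36b + 6c + d = 373
Solving the system yields a = 1, b = 5, c = -4, d = 1.
So f(t) = t^3 + 5t^2 - 4t + 1.
The leading coefficient is 1.

1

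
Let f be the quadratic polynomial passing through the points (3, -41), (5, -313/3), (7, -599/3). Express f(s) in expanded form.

f(s) = -4s^2 + (1/3)s - 6

Write f(s) = as^2 + bs + c. Substituting each data point gives a linear system:
  9a + 3b + c = -41
  25a + 5b + c = -313/3
  49a + 7b + c = -599/3
Solving the system yields a = -4, b = 1/3, c = -6.
So f(s) = -4s² + (1/3)s - 6.
Check: f(7) = -599/3. ✓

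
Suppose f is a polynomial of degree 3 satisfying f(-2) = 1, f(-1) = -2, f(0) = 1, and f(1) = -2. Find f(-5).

Write f(u) = au^3 + bu^2 + cu + d. Substituting each data point gives a linear system:
  -8a + 4b - 2c + d = 1
  -a + b - c + d = -2
  d = 1
  a + b + c + d = -2
Solving the system yields a = -2, b = -3, c = 2, d = 1.
So f(u) = -2u^3 - 3u^2 + 2u + 1.
Then f(-5) = 166.

166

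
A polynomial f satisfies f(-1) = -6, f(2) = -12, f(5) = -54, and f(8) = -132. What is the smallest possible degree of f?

Forward differences of the values at u = -1, 2, 5, 8:
  f  : -6  -12  -54  -132
  Δ  : -6  -42  -78
  Δ^2: -36  -36
  Δ^3: 0
The second differences are constant (-36) and nonzero, while all higher differences vanish, so the minimal degree is 2.

2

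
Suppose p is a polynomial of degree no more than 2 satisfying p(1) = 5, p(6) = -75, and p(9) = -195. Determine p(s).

Write p(s) = as^2 + bs + c. Substituting each data point gives a linear system:
  a + b + c = 5
  36a + 6b + c = -75
  81a + 9b + c = -195
Solving the system yields a = -3, b = 5, c = 3.
So p(s) = -3s^2 + 5s + 3.
Check: p(9) = -195. ✓

p(s) = -3s^2 + 5s + 3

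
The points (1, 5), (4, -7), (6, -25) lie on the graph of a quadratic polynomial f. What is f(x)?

Write f(x) = ax^2 + bx + c. Substituting each data point gives a linear system:
  a + b + c = 5
  16a + 4b + c = -7
  36a + 6b + c = -25
Solving the system yields a = -1, b = 1, c = 5.
So f(x) = -x² + x + 5.
Check: f(1) = 5. ✓

f(x) = -x^2 + x + 5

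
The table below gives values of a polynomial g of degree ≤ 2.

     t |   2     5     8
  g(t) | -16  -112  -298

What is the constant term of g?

Write g(t) = at^2 + bt + c. Substituting each data point gives a linear system:
  4a + 2b + c = -16
  25a + 5b + c = -112
  64a + 8b + c = -298
Solving the system yields a = -5, b = 3, c = -2.
So g(t) = -5t² + 3t - 2.
The constant term is -2.

-2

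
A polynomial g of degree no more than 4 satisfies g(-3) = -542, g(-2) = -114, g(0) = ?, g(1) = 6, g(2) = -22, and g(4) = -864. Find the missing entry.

4

The 5 known points determine the degree-4 polynomial uniquely.
Write g(u) = au^4 + bu^3 + cu^2 + du + e. Substituting each data point gives a linear system:
  81a - 27b + 9c - 3d + e = -542
  16a - 8b + 4c - 2d + e = -114
  a + b + c + d + e = 6
  16a + 8b + 4c + 2d + e = -22
  256a + 64b + 16c + 4d + e = -864
Solving the system yields a = -5, b = 6, c = 2, d = -1, e = 4.
So g(u) = -5u^4 + 6u^3 + 2u^2 - u + 4.
Then g(0) = 4.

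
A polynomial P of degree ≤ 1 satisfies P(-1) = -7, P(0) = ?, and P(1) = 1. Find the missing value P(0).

The 2 known points determine the degree-1 polynomial uniquely.
Write P(s) = as + b. Substituting each data point gives a linear system:
  -a + b = -7
  a + b = 1
Solving the system yields a = 4, b = -3.
So P(s) = 4s - 3.
Then P(0) = -3.

-3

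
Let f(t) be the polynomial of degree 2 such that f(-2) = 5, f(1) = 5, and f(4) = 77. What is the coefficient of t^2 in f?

Write f(t) = at^2 + bt + c. Substituting each data point gives a linear system:
  4a - 2b + c = 5
  a + b + c = 5
  16a + 4b + c = 77
Solving the system yields a = 4, b = 4, c = -3.
So f(t) = 4t² + 4t - 3.
The leading coefficient is 4.

4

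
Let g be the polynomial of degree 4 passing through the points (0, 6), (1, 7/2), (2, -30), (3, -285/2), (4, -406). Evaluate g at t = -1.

3/2

Using the Lagrange interpolation formula with nodes 0, 1, 2, 3, 4:
  L_0(t) = (t - 1)(t - 2)(t - 3)(t - 4) / 24
  L_1(t) = t(t - 2)(t - 3)(t - 4) / -6
  L_2(t) = t(t - 1)(t - 3)(t - 4) / 4
  L_3(t) = t(t - 1)(t - 2)(t - 4) / -6
  L_4(t) = t(t - 1)(t - 2)(t - 3) / 24
Then g(t) = 6·L_0(t) + 7/2·L_1(t) - 30·L_2(t) - 285/2·L_3(t) - 406·L_4(t).
Expanding and collecting terms gives g(t) = -t^4 - 2t^3 - (5/2)t^2 + 3t + 6.
Evaluating at t = -1: g(-1) = 3/2.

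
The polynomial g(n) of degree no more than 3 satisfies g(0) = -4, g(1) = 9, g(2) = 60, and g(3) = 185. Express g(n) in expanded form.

g(n) = 6n^3 + n^2 + 6n - 4

Using the Lagrange interpolation formula with nodes 0, 1, 2, 3:
  L_0(n) = (n - 1)(n - 2)(n - 3) / -6
  L_1(n) = n(n - 2)(n - 3) / 2
  L_2(n) = n(n - 1)(n - 3) / -2
  L_3(n) = n(n - 1)(n - 2) / 6
Then g(n) = -4·L_0(n) + 9·L_1(n) + 60·L_2(n) + 185·L_3(n).
Expanding and collecting terms gives g(n) = 6n³ + n² + 6n - 4.
Check: g(3) = 185. ✓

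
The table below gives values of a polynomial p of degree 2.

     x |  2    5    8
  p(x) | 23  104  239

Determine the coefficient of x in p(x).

Write p(x) = ax^2 + bx + c. Substituting each data point gives a linear system:
  4a + 2b + c = 23
  25a + 5b + c = 104
  64a + 8b + c = 239
Solving the system yields a = 3, b = 6, c = -1.
So p(x) = 3x^2 + 6x - 1.
The coefficient of x is 6.

6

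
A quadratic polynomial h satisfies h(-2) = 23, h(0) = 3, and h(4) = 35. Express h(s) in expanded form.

Using the Lagrange interpolation formula with nodes -2, 0, 4:
  L_0(s) = s(s - 4) / 12
  L_1(s) = (s + 2)(s - 4) / -8
  L_2(s) = (s + 2)s / 24
Then h(s) = 23·L_0(s) + 3·L_1(s) + 35·L_2(s).
Expanding and collecting terms gives h(s) = 3s^2 - 4s + 3.
Check: h(4) = 35. ✓

h(s) = 3s^2 - 4s + 3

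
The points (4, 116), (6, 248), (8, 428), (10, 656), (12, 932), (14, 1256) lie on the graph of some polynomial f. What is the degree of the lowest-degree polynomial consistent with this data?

2

Forward differences of the values at x = 4, 6, 8, 10, 12, 14:
  f  : 116  248  428  656  932  1256
  Δ  : 132  180  228  276  324
  Δ^2: 48  48  48  48
  Δ^3: 0  0  0
  Δ^4: 0  0
  Δ^5: 0
The second differences are constant (48) and nonzero, while all higher differences vanish, so the minimal degree is 2.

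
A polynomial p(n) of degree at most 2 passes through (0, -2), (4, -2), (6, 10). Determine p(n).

Write p(n) = an^2 + bn + c. Substituting each data point gives a linear system:
  c = -2
  16a + 4b + c = -2
  36a + 6b + c = 10
Solving the system yields a = 1, b = -4, c = -2.
So p(n) = n^2 - 4n - 2.
Check: p(6) = 10. ✓

p(n) = n^2 - 4n - 2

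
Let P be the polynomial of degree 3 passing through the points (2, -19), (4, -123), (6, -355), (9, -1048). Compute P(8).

-763

Write P(s) = as^3 + bs^2 + cs + d. Substituting each data point gives a linear system:
  8a + 4b + 2c + d = -19
  64a + 16b + 4c + d = -123
  216a + 36b + 6c + d = -355
  729a + 81b + 9c + d = -1048
Solving the system yields a = -1, b = -4, c = 0, d = 5.
So P(s) = -s^3 - 4s^2 + 5.
Then P(8) = -763.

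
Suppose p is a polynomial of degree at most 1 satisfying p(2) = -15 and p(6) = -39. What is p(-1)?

Using the Lagrange interpolation formula with nodes 2, 6:
  L_0(t) = (t - 6) / -4
  L_1(t) = (t - 2) / 4
Then p(t) = -15·L_0(t) - 39·L_1(t).
Expanding and collecting terms gives p(t) = -6t - 3.
Evaluating at t = -1: p(-1) = 3.

3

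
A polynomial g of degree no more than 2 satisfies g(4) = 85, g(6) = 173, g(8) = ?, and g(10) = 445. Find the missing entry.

293

On equispaced nodes a degree-2 polynomial has vanishing third forward difference, so
  - g(4) + 3·g(6) - 3·g(8) + g(10) = 0.
Substituting the known values and solving for g(8):
  -3·g(8) = -879
  g(8) = 293.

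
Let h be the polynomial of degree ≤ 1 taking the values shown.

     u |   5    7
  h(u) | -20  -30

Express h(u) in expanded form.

Using the Lagrange interpolation formula with nodes 5, 7:
  L_0(u) = (u - 7) / -2
  L_1(u) = (u - 5) / 2
Then h(u) = -20·L_0(u) - 30·L_1(u).
Expanding and collecting terms gives h(u) = -5u + 5.
Check: h(7) = -30. ✓

h(u) = -5u + 5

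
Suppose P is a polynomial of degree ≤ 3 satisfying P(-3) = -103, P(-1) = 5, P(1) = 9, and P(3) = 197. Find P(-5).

Write P(s) = as^3 + bs^2 + cs + d. Substituting each data point gives a linear system:
  -27a + 9b - 3c + d = -103
  -a + b - c + d = 5
  a + b + c + d = 9
  27a + 9b + 3c + d = 197
Solving the system yields a = 6, b = 5, c = -4, d = 2.
So P(s) = 6s^3 + 5s^2 - 4s + 2.
Then P(-5) = -603.

-603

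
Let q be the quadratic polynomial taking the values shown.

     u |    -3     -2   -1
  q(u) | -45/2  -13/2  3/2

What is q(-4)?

Forward differences of the values at u = -3, -2, -1:
  q  : -45/2  -13/2  3/2
  Δ  : 16  8
  Δ^2: -8
The second differences are constant, confirming degree 2.
Interpolating (Newton forward form) and evaluating at u = -4 gives q(-4) = -93/2.

-93/2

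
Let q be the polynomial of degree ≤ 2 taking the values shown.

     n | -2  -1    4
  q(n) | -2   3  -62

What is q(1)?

Using the Lagrange interpolation formula with nodes -2, -1, 4:
  L_0(n) = (n + 1)(n - 4) / 6
  L_1(n) = (n + 2)(n - 4) / -5
  L_2(n) = (n + 2)(n + 1) / 30
Then q(n) = -2·L_0(n) + 3·L_1(n) - 62·L_2(n).
Expanding and collecting terms gives q(n) = -3n² - 4n + 2.
Evaluating at n = 1: q(1) = -5.

-5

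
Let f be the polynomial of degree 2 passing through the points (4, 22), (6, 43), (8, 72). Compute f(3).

29/2

Using the Lagrange interpolation formula with nodes 4, 6, 8:
  L_0(u) = (u - 6)(u - 8) / 8
  L_1(u) = (u - 4)(u - 8) / -4
  L_2(u) = (u - 4)(u - 6) / 8
Then f(u) = 22·L_0(u) + 43·L_1(u) + 72·L_2(u).
Expanding and collecting terms gives f(u) = u² + (1/2)u + 4.
Evaluating at u = 3: f(3) = 29/2.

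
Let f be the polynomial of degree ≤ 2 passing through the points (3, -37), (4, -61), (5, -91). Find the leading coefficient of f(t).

Write f(t) = at^2 + bt + c. Substituting each data point gives a linear system:
  9a + 3b + c = -37
  16a + 4b + c = -61
  25a + 5b + c = -91
Solving the system yields a = -3, b = -3, c = -1.
So f(t) = -3t^2 - 3t - 1.
The leading coefficient is -3.

-3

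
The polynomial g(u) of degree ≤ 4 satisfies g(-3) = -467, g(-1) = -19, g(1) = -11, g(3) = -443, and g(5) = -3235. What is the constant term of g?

-5

Write g(u) = au^4 + bu^3 + cu^2 + du + e. Substituting each data point gives a linear system:
  81a - 27b + 9c - 3d + e = -467
  a - b + c - d + e = -19
  a + b + c + d + e = -11
  81a + 27b + 9c + 3d + e = -443
  625a + 125b + 25c + 5d + e = -3235
Solving the system yields a = -5, b = 0, c = -5, d = 4, e = -5.
So g(u) = -5u⁴ - 5u² + 4u - 5.
The constant term is -5.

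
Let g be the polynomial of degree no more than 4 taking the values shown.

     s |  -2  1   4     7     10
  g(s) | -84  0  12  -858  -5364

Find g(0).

Using the Lagrange interpolation formula with nodes -2, 1, 4, 7, 10:
  L_0(s) = (s - 1)(s - 4)(s - 7)(s - 10) / 1944
  L_1(s) = (s + 2)(s - 4)(s - 7)(s - 10) / -486
  L_2(s) = (s + 2)(s - 1)(s - 7)(s - 10) / 324
  L_3(s) = (s + 2)(s - 1)(s - 4)(s - 10) / -486
  L_4(s) = (s + 2)(s - 1)(s - 4)(s - 7) / 1944
Then g(s) = -84·L_0(s) + 0·L_1(s) + 12·L_2(s) - 858·L_3(s) - 5364·L_4(s).
Expanding and collecting terms gives g(s) = -s^4 + 5s^3 - 4s^2 + 4s - 4.
Evaluating at s = 0: g(0) = -4.

-4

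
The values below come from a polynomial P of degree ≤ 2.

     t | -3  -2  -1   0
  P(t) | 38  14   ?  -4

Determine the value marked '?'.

The 3 known points determine the degree-2 polynomial uniquely.
Write P(t) = at^2 + bt + c. Substituting each data point gives a linear system:
  9a - 3b + c = 38
  4a - 2b + c = 14
  c = -4
Solving the system yields a = 5, b = 1, c = -4.
So P(t) = 5t^2 + t - 4.
Then P(-1) = 0.

0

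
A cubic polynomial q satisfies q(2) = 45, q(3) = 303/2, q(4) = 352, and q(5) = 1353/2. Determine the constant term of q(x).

-6

Write q(x) = ax^3 + bx^2 + cx + d. Substituting each data point gives a linear system:
  8a + 4b + 2c + d = 45
  27a + 9b + 3c + d = 303/2
  64a + 16b + 4c + d = 352
  125a + 25b + 5c + d = 1353/2
Solving the system yields a = 5, b = 2, c = 3/2, d = -6.
So q(x) = 5x^3 + 2x^2 + (3/2)x - 6.
The constant term is -6.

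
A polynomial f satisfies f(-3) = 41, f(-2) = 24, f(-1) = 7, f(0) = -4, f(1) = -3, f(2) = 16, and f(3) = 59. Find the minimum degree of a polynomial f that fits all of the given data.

Forward differences of the values at s = -3, -2, -1, 0, 1, 2, 3:
  f  : 41  24  7  -4  -3  16  59
  Δ  : -17  -17  -11  1  19  43
  Δ^2: 0  6  12  18  24
  Δ^3: 6  6  6  6
  Δ^4: 0  0  0
  Δ^5: 0  0
  Δ^6: 0
The third differences are constant (6) and nonzero, while all higher differences vanish, so the minimal degree is 3.

3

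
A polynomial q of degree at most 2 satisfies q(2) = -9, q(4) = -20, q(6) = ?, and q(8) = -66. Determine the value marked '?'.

The 3 known points determine the degree-2 polynomial uniquely.
Write q(u) = au^2 + bu + c. Substituting each data point gives a linear system:
  4a + 2b + c = -9
  16a + 4b + c = -20
  64a + 8b + c = -66
Solving the system yields a = -1, b = 1/2, c = -6.
So q(u) = -u² + (1/2)u - 6.
Then q(6) = -39.

-39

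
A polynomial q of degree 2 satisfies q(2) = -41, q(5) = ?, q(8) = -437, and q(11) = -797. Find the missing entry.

On equispaced nodes a degree-2 polynomial has vanishing third forward difference, so
  - q(2) + 3·q(5) - 3·q(8) + q(11) = 0.
Substituting the known values and solving for q(5):
  3·q(5) = -555
  q(5) = -185.

-185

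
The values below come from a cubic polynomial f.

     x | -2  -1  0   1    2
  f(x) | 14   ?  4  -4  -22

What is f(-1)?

8

On equispaced nodes a degree-3 polynomial has vanishing fourth forward difference, so
  f(-2) - 4·f(-1) + 6·f(0) - 4·f(1) + f(2) = 0.
Substituting the known values and solving for f(-1):
  -4·f(-1) = -32
  f(-1) = 8.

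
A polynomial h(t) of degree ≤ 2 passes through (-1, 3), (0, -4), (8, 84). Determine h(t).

h(t) = 2t^2 - 5t - 4

Using the Lagrange interpolation formula with nodes -1, 0, 8:
  L_0(t) = t(t - 8) / 9
  L_1(t) = (t + 1)(t - 8) / -8
  L_2(t) = (t + 1)t / 72
Then h(t) = 3·L_0(t) - 4·L_1(t) + 84·L_2(t).
Expanding and collecting terms gives h(t) = 2t² - 5t - 4.
Check: h(8) = 84. ✓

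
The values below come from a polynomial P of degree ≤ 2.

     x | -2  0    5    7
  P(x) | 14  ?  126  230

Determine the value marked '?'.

6

The 3 known points determine the degree-2 polynomial uniquely.
Write P(x) = ax^2 + bx + c. Substituting each data point gives a linear system:
  4a - 2b + c = 14
  25a + 5b + c = 126
  49a + 7b + c = 230
Solving the system yields a = 4, b = 4, c = 6.
So P(x) = 4x^2 + 4x + 6.
Then P(0) = 6.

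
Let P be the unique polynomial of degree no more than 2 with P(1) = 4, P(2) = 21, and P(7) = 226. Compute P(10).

Using the Lagrange interpolation formula with nodes 1, 2, 7:
  L_0(t) = (t - 2)(t - 7) / 6
  L_1(t) = (t - 1)(t - 7) / -5
  L_2(t) = (t - 1)(t - 2) / 30
Then P(t) = 4·L_0(t) + 21·L_1(t) + 226·L_2(t).
Expanding and collecting terms gives P(t) = 4t^2 + 5t - 5.
Evaluating at t = 10: P(10) = 445.

445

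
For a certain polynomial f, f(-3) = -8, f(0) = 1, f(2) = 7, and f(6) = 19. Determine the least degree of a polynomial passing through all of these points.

Divided differences on the nodes -3, 0, 2, 6:
  order 0: -8  1  7  19
  order 1: 3  3  3
  order 2: 0  0
  order 3: 0
The order-1 divided differences are all 3 (nonzero) and every higher order vanishes, so the data lies on a polynomial of degree exactly 1.

1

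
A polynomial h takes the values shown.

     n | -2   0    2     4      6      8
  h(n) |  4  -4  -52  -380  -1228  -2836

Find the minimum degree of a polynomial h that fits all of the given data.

3

Forward differences of the values at n = -2, 0, 2, 4, 6, 8:
  h  : 4  -4  -52  -380  -1228  -2836
  Δ  : -8  -48  -328  -848  -1608
  Δ^2: -40  -280  -520  -760
  Δ^3: -240  -240  -240
  Δ^4: 0  0
  Δ^5: 0
The third differences are constant (-240) and nonzero, while all higher differences vanish, so the minimal degree is 3.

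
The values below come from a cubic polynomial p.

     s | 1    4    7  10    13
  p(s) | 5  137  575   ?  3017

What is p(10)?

1481

The 4 known points determine the degree-3 polynomial uniquely.
Write p(s) = as^3 + bs^2 + cs + d. Substituting each data point gives a linear system:
  a + b + c + d = 5
  64a + 16b + 4c + d = 137
  343a + 49b + 7c + d = 575
  2197a + 169b + 13c + d = 3017
Solving the system yields a = 1, b = 5, c = -2, d = 1.
So p(s) = s^3 + 5s^2 - 2s + 1.
Then p(10) = 1481.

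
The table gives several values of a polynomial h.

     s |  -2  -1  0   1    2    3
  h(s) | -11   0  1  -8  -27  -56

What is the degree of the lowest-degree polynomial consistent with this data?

2

Forward differences of the values at s = -2, -1, 0, 1, 2, 3:
  h  : -11  0  1  -8  -27  -56
  Δ  : 11  1  -9  -19  -29
  Δ^2: -10  -10  -10  -10
  Δ^3: 0  0  0
  Δ^4: 0  0
  Δ^5: 0
The second differences are constant (-10) and nonzero, while all higher differences vanish, so the minimal degree is 2.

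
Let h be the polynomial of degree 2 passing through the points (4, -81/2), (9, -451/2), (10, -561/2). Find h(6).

-193/2

Using the Lagrange interpolation formula with nodes 4, 9, 10:
  L_0(x) = (x - 9)(x - 10) / 30
  L_1(x) = (x - 4)(x - 10) / -5
  L_2(x) = (x - 4)(x - 9) / 6
Then h(x) = -81/2·L_0(x) - 451/2·L_1(x) - 561/2·L_2(x).
Expanding and collecting terms gives h(x) = -3x² + 2x - 1/2.
Evaluating at x = 6: h(6) = -193/2.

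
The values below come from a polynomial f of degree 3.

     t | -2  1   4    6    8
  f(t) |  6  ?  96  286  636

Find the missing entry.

The 4 known points determine the degree-3 polynomial uniquely.
Write f(t) = at^3 + bt^2 + ct + d. Substituting each data point gives a linear system:
  -8a + 4b - 2c + d = 6
  64a + 16b + 4c + d = 96
  216a + 36b + 6c + d = 286
  512a + 64b + 8c + d = 636
Solving the system yields a = 1, b = 2, c = -1, d = 4.
So f(t) = t^3 + 2t^2 - t + 4.
Then f(1) = 6.

6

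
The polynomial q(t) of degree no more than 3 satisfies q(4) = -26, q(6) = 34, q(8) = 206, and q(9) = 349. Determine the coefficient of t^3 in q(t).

1

Write q(t) = at^3 + bt^2 + ct + d. Substituting each data point gives a linear system:
  64a + 16b + 4c + d = -26
  216a + 36b + 6c + d = 34
  512a + 64b + 8c + d = 206
  729a + 81b + 9c + d = 349
Solving the system yields a = 1, b = -4, c = -6, d = -2.
So q(t) = t^3 - 4t^2 - 6t - 2.
The leading coefficient is 1.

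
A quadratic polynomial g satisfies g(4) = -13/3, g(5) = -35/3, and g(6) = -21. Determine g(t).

g(t) = -t^2 + (5/3)t + 5

Using the Lagrange interpolation formula with nodes 4, 5, 6:
  L_0(t) = (t - 5)(t - 6) / 2
  L_1(t) = (t - 4)(t - 6) / -1
  L_2(t) = (t - 4)(t - 5) / 2
Then g(t) = -13/3·L_0(t) - 35/3·L_1(t) - 21·L_2(t).
Expanding and collecting terms gives g(t) = -t² + (5/3)t + 5.
Check: g(6) = -21. ✓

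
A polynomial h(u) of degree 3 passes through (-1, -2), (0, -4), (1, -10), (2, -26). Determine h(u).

Write h(u) = au^3 + bu^2 + cu + d. Substituting each data point gives a linear system:
  -a + b - c + d = -2
  d = -4
  a + b + c + d = -10
  8a + 4b + 2c + d = -26
Solving the system yields a = -1, b = -2, c = -3, d = -4.
So h(u) = -u^3 - 2u^2 - 3u - 4.
Check: h(1) = -10. ✓

h(u) = -u^3 - 2u^2 - 3u - 4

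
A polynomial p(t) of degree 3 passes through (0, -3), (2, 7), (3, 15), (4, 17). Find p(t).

Write p(t) = at^3 + bt^2 + ct + d. Substituting each data point gives a linear system:
  d = -3
  8a + 4b + 2c + d = 7
  27a + 9b + 3c + d = 15
  64a + 16b + 4c + d = 17
Solving the system yields a = -1, b = 6, c = -3, d = -3.
So p(t) = -t^3 + 6t^2 - 3t - 3.
Check: p(0) = -3. ✓

p(t) = -t^3 + 6t^2 - 3t - 3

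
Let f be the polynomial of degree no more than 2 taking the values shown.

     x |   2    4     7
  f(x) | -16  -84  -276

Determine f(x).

Using the Lagrange interpolation formula with nodes 2, 4, 7:
  L_0(x) = (x - 4)(x - 7) / 10
  L_1(x) = (x - 2)(x - 7) / -6
  L_2(x) = (x - 2)(x - 4) / 15
Then f(x) = -16·L_0(x) - 84·L_1(x) - 276·L_2(x).
Expanding and collecting terms gives f(x) = -6x^2 + 2x + 4.
Check: f(4) = -84. ✓

f(x) = -6x^2 + 2x + 4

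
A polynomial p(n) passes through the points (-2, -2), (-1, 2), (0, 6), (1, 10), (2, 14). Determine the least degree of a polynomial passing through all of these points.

1

Forward differences of the values at n = -2, -1, 0, 1, 2:
  p  : -2  2  6  10  14
  Δ  : 4  4  4  4
  Δ^2: 0  0  0
  Δ^3: 0  0
  Δ^4: 0
The first differences are constant (4) and nonzero, while all higher differences vanish, so the minimal degree is 1.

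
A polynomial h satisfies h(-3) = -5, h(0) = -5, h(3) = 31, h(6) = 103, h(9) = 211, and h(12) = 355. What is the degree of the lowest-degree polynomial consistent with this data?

Forward differences of the values at x = -3, 0, 3, 6, 9, 12:
  h  : -5  -5  31  103  211  355
  Δ  : 0  36  72  108  144
  Δ^2: 36  36  36  36
  Δ^3: 0  0  0
  Δ^4: 0  0
  Δ^5: 0
The second differences are constant (36) and nonzero, while all higher differences vanish, so the minimal degree is 2.

2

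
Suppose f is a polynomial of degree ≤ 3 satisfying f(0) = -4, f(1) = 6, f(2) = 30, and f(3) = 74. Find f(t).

Write f(t) = at^3 + bt^2 + ct + d. Substituting each data point gives a linear system:
  d = -4
  a + b + c + d = 6
  8a + 4b + 2c + d = 30
  27a + 9b + 3c + d = 74
Solving the system yields a = 1, b = 4, c = 5, d = -4.
So f(t) = t^3 + 4t^2 + 5t - 4.
Check: f(1) = 6. ✓

f(t) = t^3 + 4t^2 + 5t - 4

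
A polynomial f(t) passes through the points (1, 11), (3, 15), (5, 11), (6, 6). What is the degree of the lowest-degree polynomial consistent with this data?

2

Divided differences on the nodes 1, 3, 5, 6:
  order 0: 11  15  11  6
  order 1: 2  -2  -5
  order 2: -1  -1
  order 3: 0
The order-2 divided differences are all -1 (nonzero) and every higher order vanishes, so the data lies on a polynomial of degree exactly 2.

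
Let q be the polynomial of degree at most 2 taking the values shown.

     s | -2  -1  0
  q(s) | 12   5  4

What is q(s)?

q(s) = 3s^2 + 2s + 4

Write q(s) = as^2 + bs + c. Substituting each data point gives a linear system:
  4a - 2b + c = 12
  a - b + c = 5
  c = 4
Solving the system yields a = 3, b = 2, c = 4.
So q(s) = 3s^2 + 2s + 4.
Check: q(-1) = 5. ✓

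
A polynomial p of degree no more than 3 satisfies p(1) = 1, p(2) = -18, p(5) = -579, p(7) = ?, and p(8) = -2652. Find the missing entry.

The 4 known points determine the degree-3 polynomial uniquely.
Write p(s) = as^3 + bs^2 + cs + d. Substituting each data point gives a linear system:
  a + b + c + d = 1
  8a + 4b + 2c + d = -18
  125a + 25b + 5c + d = -579
  512a + 64b + 8c + d = -2652
Solving the system yields a = -6, b = 6, c = 5, d = -4.
So p(s) = -6s^3 + 6s^2 + 5s - 4.
Then p(7) = -1733.

-1733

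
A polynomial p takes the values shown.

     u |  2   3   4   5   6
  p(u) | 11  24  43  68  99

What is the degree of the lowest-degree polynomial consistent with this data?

Forward differences of the values at u = 2, 3, 4, 5, 6:
  p  : 11  24  43  68  99
  Δ  : 13  19  25  31
  Δ^2: 6  6  6
  Δ^3: 0  0
  Δ^4: 0
The second differences are constant (6) and nonzero, while all higher differences vanish, so the minimal degree is 2.

2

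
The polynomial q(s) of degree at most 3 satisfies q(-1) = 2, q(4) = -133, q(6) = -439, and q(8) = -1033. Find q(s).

q(s) = -2s^3 - s - 1

Using the Lagrange interpolation formula with nodes -1, 4, 6, 8:
  L_0(s) = (s - 4)(s - 6)(s - 8) / -315
  L_1(s) = (s + 1)(s - 6)(s - 8) / 40
  L_2(s) = (s + 1)(s - 4)(s - 8) / -28
  L_3(s) = (s + 1)(s - 4)(s - 6) / 72
Then q(s) = 2·L_0(s) - 133·L_1(s) - 439·L_2(s) - 1033·L_3(s).
Expanding and collecting terms gives q(s) = -2s^3 - s - 1.
Check: q(-1) = 2. ✓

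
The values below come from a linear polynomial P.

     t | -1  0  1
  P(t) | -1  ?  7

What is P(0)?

3

The 2 known points determine the degree-1 polynomial uniquely.
Write P(t) = at + b. Substituting each data point gives a linear system:
  -a + b = -1
  a + b = 7
Solving the system yields a = 4, b = 3.
So P(t) = 4t + 3.
Then P(0) = 3.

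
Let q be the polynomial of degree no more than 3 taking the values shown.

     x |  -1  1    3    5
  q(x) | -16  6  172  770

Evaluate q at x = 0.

Write q(x) = ax^3 + bx^2 + cx + d. Substituting each data point gives a linear system:
  -a + b - c + d = -16
  a + b + c + d = 6
  27a + 9b + 3c + d = 172
  125a + 25b + 5c + d = 770
Solving the system yields a = 6, b = 0, c = 5, d = -5.
So q(x) = 6x^3 + 5x - 5.
Then q(0) = -5.

-5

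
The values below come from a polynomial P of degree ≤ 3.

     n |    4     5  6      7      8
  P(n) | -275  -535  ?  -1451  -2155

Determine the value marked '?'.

-919

On equispaced nodes a degree-3 polynomial has vanishing fourth forward difference, so
  P(4) - 4·P(5) + 6·P(6) - 4·P(7) + P(8) = 0.
Substituting the known values and solving for P(6):
  6·P(6) = -5514
  P(6) = -919.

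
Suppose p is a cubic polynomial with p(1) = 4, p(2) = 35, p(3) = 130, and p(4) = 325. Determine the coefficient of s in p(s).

Write p(s) = as^3 + bs^2 + cs + d. Substituting each data point gives a linear system:
  a + b + c + d = 4
  8a + 4b + 2c + d = 35
  27a + 9b + 3c + d = 130
  64a + 16b + 4c + d = 325
Solving the system yields a = 6, b = -4, c = 1, d = 1.
So p(s) = 6s³ - 4s² + s + 1.
The coefficient of s is 1.

1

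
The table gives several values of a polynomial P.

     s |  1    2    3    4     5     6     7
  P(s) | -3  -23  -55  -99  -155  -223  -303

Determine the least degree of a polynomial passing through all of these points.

2

Forward differences of the values at s = 1, 2, 3, 4, 5, 6, 7:
  P  : -3  -23  -55  -99  -155  -223  -303
  Δ  : -20  -32  -44  -56  -68  -80
  Δ^2: -12  -12  -12  -12  -12
  Δ^3: 0  0  0  0
  Δ^4: 0  0  0
  Δ^5: 0  0
  Δ^6: 0
The second differences are constant (-12) and nonzero, while all higher differences vanish, so the minimal degree is 2.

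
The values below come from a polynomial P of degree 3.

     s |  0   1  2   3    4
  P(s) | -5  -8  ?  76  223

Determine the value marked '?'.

9

The 4 known points determine the degree-3 polynomial uniquely.
Write P(s) = as^3 + bs^2 + cs + d. Substituting each data point gives a linear system:
  d = -5
  a + b + c + d = -8
  27a + 9b + 3c + d = 76
  64a + 16b + 4c + d = 223
Solving the system yields a = 5, b = -5, c = -3, d = -5.
So P(s) = 5s^3 - 5s^2 - 3s - 5.
Then P(2) = 9.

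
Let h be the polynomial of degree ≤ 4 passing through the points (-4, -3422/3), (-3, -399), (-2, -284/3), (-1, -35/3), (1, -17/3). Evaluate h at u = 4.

-1190/3

Using the Lagrange interpolation formula with nodes -4, -3, -2, -1, 1:
  L_0(u) = (u + 3)(u + 2)(u + 1)(u - 1) / 30
  L_1(u) = (u + 4)(u + 2)(u + 1)(u - 1) / -8
  L_2(u) = (u + 4)(u + 3)(u + 1)(u - 1) / 6
  L_3(u) = (u + 4)(u + 3)(u + 2)(u - 1) / -12
  L_4(u) = (u + 4)(u + 3)(u + 2)(u + 1) / 120
Then h(u) = -3422/3·L_0(u) - 399·L_1(u) - 284/3·L_2(u) - 35/3·L_3(u) - 17/3·L_4(u).
Expanding and collecting terms gives h(u) = -3u^4 + 6u^3 + (1/3)u^2 - 3u - 6.
Evaluating at u = 4: h(4) = -1190/3.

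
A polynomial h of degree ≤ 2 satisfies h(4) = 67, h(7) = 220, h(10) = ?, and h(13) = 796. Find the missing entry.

On equispaced nodes a degree-2 polynomial has vanishing third forward difference, so
  - h(4) + 3·h(7) - 3·h(10) + h(13) = 0.
Substituting the known values and solving for h(10):
  -3·h(10) = -1389
  h(10) = 463.

463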